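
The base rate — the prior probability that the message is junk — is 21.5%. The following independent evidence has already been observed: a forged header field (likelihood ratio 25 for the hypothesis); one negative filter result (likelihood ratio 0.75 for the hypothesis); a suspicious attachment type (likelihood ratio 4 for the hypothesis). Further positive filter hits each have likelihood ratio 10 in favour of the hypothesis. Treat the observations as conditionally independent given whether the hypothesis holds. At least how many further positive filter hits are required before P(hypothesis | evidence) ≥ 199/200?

Prior odds = 0.215/0.785 = 43/157.
Combined Bayes factor of the evidence already in hand = 25 × 0.75 × 4 = 75.
Odds after that evidence = (43/157) × 75 = 3225/157.
Target odds = 0.995/0.005 = 199.
Need 10ⁿ ≥ 199 ÷ (3225/157) = 31243/3225.
10¹ = 10, which meets the required 31243/3225; so n = 1.

1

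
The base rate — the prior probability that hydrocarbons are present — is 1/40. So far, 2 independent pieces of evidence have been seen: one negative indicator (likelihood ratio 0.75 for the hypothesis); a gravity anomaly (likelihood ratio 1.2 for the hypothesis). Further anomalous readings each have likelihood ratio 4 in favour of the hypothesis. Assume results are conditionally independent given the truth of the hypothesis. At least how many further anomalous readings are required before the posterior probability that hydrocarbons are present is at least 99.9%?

8

Prior odds = 0.025/0.975 = 1/39.
Combined Bayes factor of the evidence already in hand = 0.75 × 1.2 = 0.9.
Odds after that evidence = (1/39) × 0.9 = 3/130.
Target odds = 0.999/0.001 = 999.
Need 4ⁿ ≥ 999 ÷ (3/130) = 43290.
4⁷ = 16384 falls short of 43290 but 4⁸ = 65536 reaches it, so n = 8.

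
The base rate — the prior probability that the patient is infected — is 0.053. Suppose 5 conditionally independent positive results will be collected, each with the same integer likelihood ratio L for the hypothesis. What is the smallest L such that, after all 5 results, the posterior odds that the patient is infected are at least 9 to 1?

Prior odds = 0.053/0.947 = 53/947.
Target odds = 9.
Need L⁵ ≥ 9 ÷ (53/947) = 8523/53.
2⁵ = 32 < 8523/53 ≤ 243 = 3⁵, so L = 3.

3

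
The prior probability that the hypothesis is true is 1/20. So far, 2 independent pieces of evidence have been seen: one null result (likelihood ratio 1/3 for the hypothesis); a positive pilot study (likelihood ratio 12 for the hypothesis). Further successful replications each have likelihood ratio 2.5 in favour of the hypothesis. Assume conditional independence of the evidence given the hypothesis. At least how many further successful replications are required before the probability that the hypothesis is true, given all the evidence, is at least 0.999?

10

Prior odds = 0.05/0.95 = 1/19.
Combined Bayes factor of the evidence already in hand = (1/3) × 12 = 4.
Odds after that evidence = (1/19) × 4 = 4/19.
Target odds = 0.999/0.001 = 999.
Need 2.5ⁿ ≥ 999 ÷ (4/19) = 4745.25.
2.5⁹ = 1953125/512 falls short of 4745.25 but 2.5¹⁰ = 9765625/1024 reaches it, so n = 10.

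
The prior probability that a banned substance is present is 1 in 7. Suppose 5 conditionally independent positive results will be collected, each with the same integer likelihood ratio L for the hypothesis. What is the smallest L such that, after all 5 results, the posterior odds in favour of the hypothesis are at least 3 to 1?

2

Prior odds = (1/7)/(6/7) = 1/6.
Target odds = 3.
Need L⁵ ≥ 3 ÷ (1/6) = 18.
1⁵ = 1 < 18 ≤ 32 = 2⁵, so L = 2.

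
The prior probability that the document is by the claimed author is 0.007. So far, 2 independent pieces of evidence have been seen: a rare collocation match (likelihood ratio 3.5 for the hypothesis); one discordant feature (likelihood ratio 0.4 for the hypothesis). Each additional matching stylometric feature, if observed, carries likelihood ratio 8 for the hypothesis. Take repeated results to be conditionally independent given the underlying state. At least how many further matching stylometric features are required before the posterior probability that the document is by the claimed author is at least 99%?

5

Prior odds = 0.007/0.993 = 7/993.
Combined Bayes factor of the evidence already in hand = 3.5 × 0.4 = 1.4.
Odds after that evidence = (7/993) × 1.4 = 49/4965.
Target odds = 0.99/0.01 = 99.
Need 8ⁿ ≥ 99 ÷ (49/4965) = 491535/49.
8⁴ = 4096 falls short of 491535/49 but 8⁵ = 32768 reaches it, so n = 5.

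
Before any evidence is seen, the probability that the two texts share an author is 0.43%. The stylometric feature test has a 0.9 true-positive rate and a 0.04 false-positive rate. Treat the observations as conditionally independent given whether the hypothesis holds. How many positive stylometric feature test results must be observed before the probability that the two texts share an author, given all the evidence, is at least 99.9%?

4

Prior odds: 0.0043 ÷ 0.9957 = 43/9957.
Likelihood ratio of a positive result = 0.9/0.04 = 22.5.
Target posterior odds = 0.999/0.001 = 999.
Need (43/9957) × 22.5ⁿ ≥ 999, i.e. 22.5ⁿ ≥ 9947043/43.
22.5³ = 11390.625 falls short of 9947043/43 but 22.5⁴ = 256289.0625 reaches it, so n = 4.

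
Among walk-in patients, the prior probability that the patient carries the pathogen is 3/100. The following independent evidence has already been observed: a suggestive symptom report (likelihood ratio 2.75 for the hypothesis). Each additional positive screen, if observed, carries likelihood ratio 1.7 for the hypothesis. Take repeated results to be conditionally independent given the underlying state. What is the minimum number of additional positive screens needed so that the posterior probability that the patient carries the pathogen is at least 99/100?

14

Prior odds = 0.03/0.97 = 3/97.
Bayes factor of the evidence already in hand = 2.75.
Odds after that evidence = (3/97) × 2.75 = 33/388.
Target odds = 0.99/0.01 = 99.
Need 1.7ⁿ ≥ 99 ÷ (33/388) = 1164.
1.7¹³ ≈990.458 falls short of 1164 but 1.7¹⁴ ≈1683.78 reaches it, so n = 14.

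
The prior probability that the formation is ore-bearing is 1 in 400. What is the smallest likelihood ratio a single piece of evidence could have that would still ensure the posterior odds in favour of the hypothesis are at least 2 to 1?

798

Prior odds = 0.0025/0.9975 = 1/399.
Target odds = 2.
Required Bayes factor = 2 ÷ (1/399) = 798.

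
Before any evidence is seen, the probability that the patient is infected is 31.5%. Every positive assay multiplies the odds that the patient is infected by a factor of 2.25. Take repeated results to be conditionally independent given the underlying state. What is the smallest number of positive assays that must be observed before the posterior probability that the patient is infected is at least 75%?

Prior odds = 0.315/0.685 = 63/137.
Likelihood ratio per positive assay = 2.25.
Target posterior odds = 0.75/0.25 = 3.
Need (63/137) × 2.25ⁿ ≥ 3, i.e. 2.25ⁿ ≥ 137/21.
2.25² = 5.0625 falls short of 137/21 but 2.25³ = 11.390625 reaches it, so n = 3.

3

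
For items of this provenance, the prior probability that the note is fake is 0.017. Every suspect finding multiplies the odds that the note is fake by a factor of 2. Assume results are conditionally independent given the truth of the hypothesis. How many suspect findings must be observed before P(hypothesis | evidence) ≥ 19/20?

11

Prior odds = 0.017/0.983 = 17/983.
Likelihood ratio per suspect finding = 2.
Target posterior odds = 0.95/0.05 = 19.
Need (17/983) × 2ⁿ ≥ 19, i.e. 2ⁿ ≥ 18677/17.
2¹⁰ = 1024 falls short of 18677/17 but 2¹¹ = 2048 reaches it, so n = 11.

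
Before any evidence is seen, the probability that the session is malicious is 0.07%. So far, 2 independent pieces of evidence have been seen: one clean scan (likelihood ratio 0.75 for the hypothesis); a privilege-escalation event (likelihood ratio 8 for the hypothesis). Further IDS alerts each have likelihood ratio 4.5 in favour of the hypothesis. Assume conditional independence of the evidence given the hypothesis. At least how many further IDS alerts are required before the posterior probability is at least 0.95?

6

Prior odds = 0.0007/0.9993 = 7/9993.
Combined Bayes factor of the evidence already in hand = 0.75 × 8 = 6.
Odds after that evidence = (7/9993) × 6 = 14/3331.
Target odds = 0.95/0.05 = 19.
Need 4.5ⁿ ≥ 19 ÷ (14/3331) = 63289/14.
4.5⁵ = 1845.28125 falls short of 63289/14 but 4.5⁶ = 8303.765625 reaches it, so n = 6.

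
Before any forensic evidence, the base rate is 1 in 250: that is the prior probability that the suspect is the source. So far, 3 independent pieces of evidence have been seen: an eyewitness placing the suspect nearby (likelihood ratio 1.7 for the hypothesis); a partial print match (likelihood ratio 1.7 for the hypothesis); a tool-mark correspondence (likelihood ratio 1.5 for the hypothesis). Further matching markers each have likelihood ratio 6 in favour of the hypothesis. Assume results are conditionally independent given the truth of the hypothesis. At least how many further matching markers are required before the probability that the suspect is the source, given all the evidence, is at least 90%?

4

Prior odds = 0.004/0.996 = 1/249.
Combined Bayes factor of the evidence already in hand = 1.7 × 1.7 × 1.5 = 4.335.
Odds after that evidence = (1/249) × 4.335 = 289/16600.
Target odds = 0.9/0.1 = 9.
Need 6ⁿ ≥ 9 ÷ (289/16600) = 149400/289.
6³ = 216 falls short of 149400/289 but 6⁴ = 1296 reaches it, so n = 4.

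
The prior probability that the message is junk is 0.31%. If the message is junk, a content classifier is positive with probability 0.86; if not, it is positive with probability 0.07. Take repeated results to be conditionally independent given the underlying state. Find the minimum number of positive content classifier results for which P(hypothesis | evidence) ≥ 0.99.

5

Prior odds = 0.0031/0.9969 = 31/9969.
Likelihood ratio of a positive = 0.86/0.07 = 86/7.
Target odds: 0.99 ÷ 0.01 = 99.
Need (31/9969) × (86/7)ⁿ ≥ 99, i.e. (86/7)ⁿ ≥ 986931/31.
(86/7)⁴ = 54700816/2401 falls short of 986931/31 but (86/7)⁵ ≈279899 reaches it, so n = 5.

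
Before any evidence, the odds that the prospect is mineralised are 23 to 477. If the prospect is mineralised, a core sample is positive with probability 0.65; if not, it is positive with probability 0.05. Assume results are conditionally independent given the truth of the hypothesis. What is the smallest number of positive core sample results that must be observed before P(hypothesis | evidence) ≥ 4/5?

Prior odds = 23/477.
Likelihood ratio of a positive = 0.65/0.05 = 13.
Target posterior odds = 0.8/0.2 = 4.
Require 13ⁿ ≥ 4 ÷ (23/477) = 1908/23.
13¹ = 13 falls short of 1908/23 but 13² = 169 reaches it, so n = 2.

2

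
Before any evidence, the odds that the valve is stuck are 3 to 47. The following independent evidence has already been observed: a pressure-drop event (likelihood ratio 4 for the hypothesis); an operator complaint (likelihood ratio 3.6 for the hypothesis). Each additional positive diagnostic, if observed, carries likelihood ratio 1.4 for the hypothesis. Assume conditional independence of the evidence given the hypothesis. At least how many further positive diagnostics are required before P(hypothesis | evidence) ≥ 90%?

7

Prior odds = 3/47.
Combined Bayes factor of the evidence already in hand = 4 × 3.6 = 14.4.
Odds after that evidence = (3/47) × 14.4 = 216/235.
Target odds = 0.9/0.1 = 9.
Need 1.4ⁿ ≥ 9 ÷ (216/235) = 235/24.
1.4⁶ = 117649/15625 falls short of 235/24 but 1.4⁷ = 823543/78125 reaches it, so n = 7.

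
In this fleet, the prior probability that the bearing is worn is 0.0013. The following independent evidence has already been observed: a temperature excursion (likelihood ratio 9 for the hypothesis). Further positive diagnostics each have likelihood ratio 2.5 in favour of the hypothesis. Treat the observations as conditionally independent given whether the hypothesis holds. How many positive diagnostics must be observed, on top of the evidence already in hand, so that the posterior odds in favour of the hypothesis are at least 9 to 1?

Prior odds = 0.0013/0.9987 = 13/9987.
Bayes factor of the evidence already in hand = 9.
Odds after that evidence = (13/9987) × 9 = 39/3329.
Target odds = 9.
Need 2.5ⁿ ≥ 9 ÷ (39/3329) = 9987/13.
2.5⁷ = 610.3515625 falls short of 9987/13 but 2.5⁸ = 390625/256 reaches it, so n = 8.

8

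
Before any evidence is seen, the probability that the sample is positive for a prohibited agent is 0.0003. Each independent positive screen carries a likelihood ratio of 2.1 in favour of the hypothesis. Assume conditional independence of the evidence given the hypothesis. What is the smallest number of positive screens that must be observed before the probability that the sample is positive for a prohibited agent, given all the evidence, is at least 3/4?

Prior odds = 0.0003/0.9997 = 3/9997.
Likelihood ratio per positive screen = 2.1.
Target posterior odds = 0.75/0.25 = 3.
Need (3/9997) × 2.1ⁿ ≥ 3, i.e. 2.1ⁿ ≥ 9997.
2.1¹² ≈7355.83 falls short of 9997 but 2.1¹³ ≈15447.2 reaches it, so n = 13.

13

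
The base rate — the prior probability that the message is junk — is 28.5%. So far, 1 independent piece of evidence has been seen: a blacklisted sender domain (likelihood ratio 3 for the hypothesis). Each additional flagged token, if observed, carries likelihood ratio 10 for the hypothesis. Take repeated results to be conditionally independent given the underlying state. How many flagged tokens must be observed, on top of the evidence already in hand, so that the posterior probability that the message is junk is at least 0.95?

2

Prior odds = 0.285/0.715 = 57/143.
Bayes factor of the evidence already in hand = 3.
Odds after that evidence = (57/143) × 3 = 171/143.
Target odds = 0.95/0.05 = 19.
Need 10ⁿ ≥ 19 ÷ (171/143) = 143/9.
10¹ = 10 falls short of 143/9 but 10² = 100 reaches it, so n = 2.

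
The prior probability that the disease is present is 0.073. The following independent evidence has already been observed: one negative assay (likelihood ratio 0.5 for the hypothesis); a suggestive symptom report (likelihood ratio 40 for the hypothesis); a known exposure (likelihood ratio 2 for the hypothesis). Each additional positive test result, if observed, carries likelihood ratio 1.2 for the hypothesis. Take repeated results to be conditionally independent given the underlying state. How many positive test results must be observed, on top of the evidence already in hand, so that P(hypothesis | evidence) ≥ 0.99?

Prior odds = 0.073/0.927 = 73/927.
Combined Bayes factor of the evidence already in hand = 0.5 × 40 × 2 = 40.
Odds after that evidence = (73/927) × 40 = 2920/927.
Target odds = 0.99/0.01 = 99.
Need 1.2ⁿ ≥ 99 ÷ (2920/927) = 91773/2920.
1.2¹⁸ ≈26.6233 falls short of 91773/2920 but 1.2¹⁹ ≈31.948 reaches it, so n = 19.

19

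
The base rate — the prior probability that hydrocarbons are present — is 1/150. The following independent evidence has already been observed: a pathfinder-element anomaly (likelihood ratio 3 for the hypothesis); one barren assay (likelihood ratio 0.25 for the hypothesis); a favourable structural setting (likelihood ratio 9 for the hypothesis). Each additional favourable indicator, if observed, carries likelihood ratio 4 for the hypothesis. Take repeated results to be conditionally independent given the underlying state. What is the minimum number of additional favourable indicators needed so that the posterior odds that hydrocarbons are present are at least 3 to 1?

4

Prior odds = (1/150)/(149/150) = 1/149.
Combined Bayes factor of the evidence already in hand = 3 × 0.25 × 9 = 6.75.
Odds after that evidence = (1/149) × 6.75 = 27/596.
Target odds = 3.
Need 4ⁿ ≥ 3 ÷ (27/596) = 596/9.
4³ = 64 falls short of 596/9 but 4⁴ = 256 reaches it, so n = 4.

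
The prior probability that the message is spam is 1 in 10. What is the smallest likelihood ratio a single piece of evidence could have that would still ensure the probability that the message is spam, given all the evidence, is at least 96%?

Prior odds = 0.1/0.9 = 1/9.
Target odds = 0.96/0.04 = 24.
Required Bayes factor = 24 ÷ (1/9) = 216.

216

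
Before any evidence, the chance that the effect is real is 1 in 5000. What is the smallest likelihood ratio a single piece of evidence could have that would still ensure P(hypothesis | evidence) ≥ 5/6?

24995

Prior odds = 0.0002/0.9998 = 1/4999.
Target odds = (5/6)/(1/6) = 5.
Required Bayes factor = 5 ÷ (1/4999) = 24995.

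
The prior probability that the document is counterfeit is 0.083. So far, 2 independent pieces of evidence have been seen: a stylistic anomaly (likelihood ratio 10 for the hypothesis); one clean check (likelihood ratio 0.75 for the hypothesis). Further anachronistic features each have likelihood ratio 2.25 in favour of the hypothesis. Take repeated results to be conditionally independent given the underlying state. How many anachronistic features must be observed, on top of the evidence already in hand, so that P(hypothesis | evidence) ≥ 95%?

Prior odds = 0.083/0.917 = 83/917.
Combined Bayes factor of the evidence already in hand = 10 × 0.75 = 7.5.
Odds after that evidence = (83/917) × 7.5 = 1245/1834.
Target odds = 0.95/0.05 = 19.
Need 2.25ⁿ ≥ 19 ÷ (1245/1834) = 34846/1245.
2.25⁴ = 25.62890625 falls short of 34846/1245 but 2.25⁵ = 59049/1024 reaches it, so n = 5.

5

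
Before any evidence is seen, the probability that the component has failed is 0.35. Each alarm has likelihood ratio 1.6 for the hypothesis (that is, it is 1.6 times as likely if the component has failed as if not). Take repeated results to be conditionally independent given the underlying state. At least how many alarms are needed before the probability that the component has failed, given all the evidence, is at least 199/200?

Prior odds = 0.35/0.65 = 7/13.
Likelihood ratio per alarm = 1.6.
Target posterior odds = 0.995/0.005 = 199.
Need (7/13) × 1.6ⁿ ≥ 199, i.e. 1.6ⁿ ≥ 2587/7.
1.6¹² ≈281.475 falls short of 2587/7 but 1.6¹³ ≈450.36 reaches it, so n = 13.

13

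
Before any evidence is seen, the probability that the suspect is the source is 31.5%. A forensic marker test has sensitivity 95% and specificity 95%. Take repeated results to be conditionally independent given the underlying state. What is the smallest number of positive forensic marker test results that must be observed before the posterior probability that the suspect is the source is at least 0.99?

Prior odds: 0.315 ÷ 0.685 = 63/137.
False-positive rate = 1 − 0.95 = 0.05; likelihood ratio of a positive = 0.95/0.05 = 19.
Target odds: 0.99 ÷ 0.01 = 99.
Require 19ⁿ ≥ 99 ÷ (63/137) = 1507/7.
19¹ = 19 falls short of 1507/7 but 19² = 361 reaches it, so n = 2.

2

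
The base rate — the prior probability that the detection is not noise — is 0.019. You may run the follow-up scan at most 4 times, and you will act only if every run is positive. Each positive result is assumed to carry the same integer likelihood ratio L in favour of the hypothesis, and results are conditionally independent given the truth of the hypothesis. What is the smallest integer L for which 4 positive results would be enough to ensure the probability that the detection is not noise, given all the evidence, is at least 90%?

5

Prior odds = 0.019/0.981 = 19/981.
Target odds = 0.9/0.1 = 9.
Need L⁴ ≥ 9 ÷ (19/981) = 8829/19.
4⁴ = 256 < 8829/19 ≤ 625 = 5⁴, so L = 5.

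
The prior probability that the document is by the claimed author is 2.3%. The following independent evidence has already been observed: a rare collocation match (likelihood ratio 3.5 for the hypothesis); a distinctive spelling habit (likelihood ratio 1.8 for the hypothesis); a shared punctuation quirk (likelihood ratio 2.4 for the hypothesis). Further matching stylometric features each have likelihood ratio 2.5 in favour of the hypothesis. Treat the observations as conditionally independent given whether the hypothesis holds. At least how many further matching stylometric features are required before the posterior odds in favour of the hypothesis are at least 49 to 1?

6

Prior odds = 0.023/0.977 = 23/977.
Combined Bayes factor of the evidence already in hand = 3.5 × 1.8 × 2.4 = 15.12.
Odds after that evidence = (23/977) × 15.12 = 8694/24425.
Target odds = 49.
Need 2.5ⁿ ≥ 49 ÷ (8694/24425) = 170975/1242.
2.5⁵ = 97.65625 falls short of 170975/1242 but 2.5⁶ = 244.140625 reaches it, so n = 6.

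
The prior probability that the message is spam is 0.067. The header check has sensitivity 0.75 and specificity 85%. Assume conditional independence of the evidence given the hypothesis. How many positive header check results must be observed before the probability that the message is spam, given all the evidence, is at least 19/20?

4

Prior odds: 0.067 ÷ 0.933 = 67/933.
False-positive rate = 1 − 0.85 = 0.15; likelihood ratio of a positive = 0.75/0.15 = 5.
Target odds: 0.95 ÷ 0.05 = 19.
Require 5ⁿ ≥ 19 ÷ (67/933) = 17727/67.
5³ = 125 falls short of 17727/67 but 5⁴ = 625 reaches it, so n = 4.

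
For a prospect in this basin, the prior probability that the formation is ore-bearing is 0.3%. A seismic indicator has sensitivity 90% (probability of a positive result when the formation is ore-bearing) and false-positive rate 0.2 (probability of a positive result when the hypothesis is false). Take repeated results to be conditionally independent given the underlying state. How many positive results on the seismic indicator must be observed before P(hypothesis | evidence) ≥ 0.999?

Prior odds = 0.003/0.997 = 3/997.
Likelihood ratio of a positive result = 0.9/0.2 = 4.5.
Target odds: 0.999 ÷ 0.001 = 999.
Require 4.5ⁿ ≥ 999 ÷ (3/997) = 332001.
4.5⁸ = 43046721/256 falls short of 332001 but 4.5⁹ = 387420489/512 reaches it, so n = 9.

9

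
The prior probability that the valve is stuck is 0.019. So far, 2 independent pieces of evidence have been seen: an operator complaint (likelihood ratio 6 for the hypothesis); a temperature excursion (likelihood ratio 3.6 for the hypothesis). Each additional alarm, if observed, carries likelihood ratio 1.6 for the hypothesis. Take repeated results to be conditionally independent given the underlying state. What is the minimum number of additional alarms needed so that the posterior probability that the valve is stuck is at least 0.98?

Prior odds = 0.019/0.981 = 19/981.
Combined Bayes factor of the evidence already in hand = 6 × 3.6 = 21.6.
Odds after that evidence = (19/981) × 21.6 = 228/545.
Target odds = 0.98/0.02 = 49.
Need 1.6ⁿ ≥ 49 ÷ (228/545) = 26705/228.
1.6¹⁰ ≈109.951 falls short of 26705/228 but 1.6¹¹ ≈175.922 reaches it, so n = 11.

11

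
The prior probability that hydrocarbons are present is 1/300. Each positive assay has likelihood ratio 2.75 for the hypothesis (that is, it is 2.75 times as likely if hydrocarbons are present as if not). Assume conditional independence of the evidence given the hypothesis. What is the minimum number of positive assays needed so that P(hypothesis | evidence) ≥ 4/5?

Prior odds: (1/300) ÷ (299/300) = 1/299.
Likelihood ratio per positive assay = 2.75.
Target odds: 0.8 ÷ 0.2 = 4.
Require 2.75ⁿ ≥ 4 ÷ (1/299) = 1196.
2.75⁷ = 19487171/16384 falls short of 1196 but 2.75⁸ = 214358881/65536 reaches it, so n = 8.

8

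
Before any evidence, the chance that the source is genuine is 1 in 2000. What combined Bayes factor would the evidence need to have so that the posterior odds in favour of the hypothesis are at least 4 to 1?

7996

Prior odds = 0.0005/0.9995 = 1/1999.
Target odds = 4.
Required Bayes factor = 4 ÷ (1/1999) = 7996.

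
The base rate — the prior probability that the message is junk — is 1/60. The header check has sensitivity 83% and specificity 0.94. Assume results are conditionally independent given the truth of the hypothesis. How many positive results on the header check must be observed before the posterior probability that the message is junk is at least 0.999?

5

Prior odds = (1/60)/(59/60) = 1/59.
False-positive rate = 1 − 0.94 = 0.06; likelihood ratio of a positive = 0.83/0.06 = 83/6.
Target odds: 0.999 ÷ 0.001 = 999.
Require (83/6)ⁿ ≥ 999 ÷ (1/59) = 58941.
(83/6)⁴ = 47458321/1296 falls short of 58941 but (83/6)⁵ ≈506564 reaches it, so n = 5.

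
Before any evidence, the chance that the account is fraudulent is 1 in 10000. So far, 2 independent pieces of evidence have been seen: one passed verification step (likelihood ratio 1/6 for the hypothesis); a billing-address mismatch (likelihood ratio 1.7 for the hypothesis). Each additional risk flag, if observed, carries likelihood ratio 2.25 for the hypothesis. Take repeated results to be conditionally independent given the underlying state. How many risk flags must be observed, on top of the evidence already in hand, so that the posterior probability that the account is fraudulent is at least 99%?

Prior odds = 0.0001/0.9999 = 1/9999.
Combined Bayes factor of the evidence already in hand = (1/6) × 1.7 = 17/60.
Odds after that evidence = (1/9999) × 17/60 = 17/599940.
Target odds = 0.99/0.01 = 99.
Need 2.25ⁿ ≥ 99 ÷ (17/599940) = 59394060/17.
2.25¹⁸ ≈2.18416e+06 falls short of 59394060/17 but 2.25¹⁹ ≈4.91437e+06 reaches it, so n = 19.

19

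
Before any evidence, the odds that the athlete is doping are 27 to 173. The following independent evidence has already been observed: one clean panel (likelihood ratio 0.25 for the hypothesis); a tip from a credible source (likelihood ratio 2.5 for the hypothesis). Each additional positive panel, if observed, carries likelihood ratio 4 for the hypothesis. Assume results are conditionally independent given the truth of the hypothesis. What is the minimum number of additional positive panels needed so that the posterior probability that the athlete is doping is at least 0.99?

5

Prior odds = 27/173.
Combined Bayes factor of the evidence already in hand = 0.25 × 2.5 = 0.625.
Odds after that evidence = (27/173) × 0.625 = 135/1384.
Target odds = 0.99/0.01 = 99.
Need 4ⁿ ≥ 99 ÷ (135/1384) = 15224/15.
4⁴ = 256 falls short of 15224/15 but 4⁵ = 1024 reaches it, so n = 5.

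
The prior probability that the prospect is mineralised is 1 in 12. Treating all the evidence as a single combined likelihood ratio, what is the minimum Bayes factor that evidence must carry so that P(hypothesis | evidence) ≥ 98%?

Prior odds = (1/12)/(11/12) = 1/11.
Target odds = 0.98/0.02 = 49.
Required Bayes factor = 49 ÷ (1/11) = 539.

539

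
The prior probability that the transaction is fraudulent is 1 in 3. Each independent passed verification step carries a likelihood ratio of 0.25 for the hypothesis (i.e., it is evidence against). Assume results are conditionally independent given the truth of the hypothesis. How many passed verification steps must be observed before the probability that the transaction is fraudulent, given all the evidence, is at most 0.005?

Prior odds = (1/3)/(2/3) = 0.5.
Likelihood ratio per passed verification step = 0.25.
Target posterior odds = 0.005/0.995 = 1/199.
Need 0.5 × 0.25ⁿ ≤ 1/199, i.e. 0.25ⁿ ≤ 2/199.
0.25³ = 0.015625 is still above 2/199 but 0.25⁴ = 0.00390625 is at or below it, so n = 4.

4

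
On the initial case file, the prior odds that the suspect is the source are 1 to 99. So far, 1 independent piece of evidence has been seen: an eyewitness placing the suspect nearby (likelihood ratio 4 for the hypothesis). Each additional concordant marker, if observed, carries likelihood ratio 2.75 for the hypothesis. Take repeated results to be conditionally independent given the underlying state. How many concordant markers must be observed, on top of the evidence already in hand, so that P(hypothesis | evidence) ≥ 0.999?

Prior odds = 1/99.
Bayes factor of the evidence already in hand = 4.
Odds after that evidence = (1/99) × 4 = 4/99.
Target odds = 0.999/0.001 = 999.
Need 2.75ⁿ ≥ 999 ÷ (4/99) = 24725.25.
2.75⁹ ≈8994.86 falls short of 24725.25 but 2.75¹⁰ ≈24735.9 reaches it, so n = 10.

10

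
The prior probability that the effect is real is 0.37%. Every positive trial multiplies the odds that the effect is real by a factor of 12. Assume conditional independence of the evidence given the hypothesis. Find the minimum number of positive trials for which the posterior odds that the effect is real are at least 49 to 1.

4

Prior odds: 0.0037 ÷ 0.9963 = 37/9963.
Likelihood ratio per positive trial = 12.
Target odds = 49.
Need (37/9963) × 12ⁿ ≥ 49, i.e. 12ⁿ ≥ 488187/37.
12³ = 1728 falls short of 488187/37 but 12⁴ = 20736 reaches it, so n = 4.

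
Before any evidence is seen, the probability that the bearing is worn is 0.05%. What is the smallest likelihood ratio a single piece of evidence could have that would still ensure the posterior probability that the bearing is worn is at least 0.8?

7996

Prior odds = 0.0005/0.9995 = 1/1999.
Target odds = 0.8/0.2 = 4.
Required Bayes factor = 4 ÷ (1/1999) = 7996.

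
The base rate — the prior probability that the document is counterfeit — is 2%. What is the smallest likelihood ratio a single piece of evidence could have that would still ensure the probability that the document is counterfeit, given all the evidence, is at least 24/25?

1176

Prior odds = 0.02/0.98 = 1/49.
Target odds = 0.96/0.04 = 24.
Required Bayes factor = 24 ÷ (1/49) = 1176.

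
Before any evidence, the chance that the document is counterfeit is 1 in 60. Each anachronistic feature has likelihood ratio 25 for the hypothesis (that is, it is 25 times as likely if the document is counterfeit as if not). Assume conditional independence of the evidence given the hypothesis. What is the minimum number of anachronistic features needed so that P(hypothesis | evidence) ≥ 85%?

2

Prior odds = (1/60)/(59/60) = 1/59.
Likelihood ratio per anachronistic feature = 25.
Target posterior odds = 0.85/0.15 = 17/3.
Need (1/59) × 25ⁿ ≥ 17/3, i.e. 25ⁿ ≥ 1003/3.
25¹ = 25 falls short of 1003/3 but 25² = 625 reaches it, so n = 2.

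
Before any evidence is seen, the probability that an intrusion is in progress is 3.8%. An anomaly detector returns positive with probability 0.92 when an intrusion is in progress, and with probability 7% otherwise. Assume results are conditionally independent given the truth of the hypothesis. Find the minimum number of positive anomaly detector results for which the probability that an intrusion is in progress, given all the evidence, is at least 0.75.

2

Prior odds = 0.038/0.962 = 19/481.
Likelihood ratio of a positive result = 0.92/0.07 = 92/7.
Target odds: 0.75 ÷ 0.25 = 3.
Require (92/7)ⁿ ≥ 3 ÷ (19/481) = 1443/19.
(92/7)¹ = 92/7 falls short of 1443/19 but (92/7)² = 8464/49 reaches it, so n = 2.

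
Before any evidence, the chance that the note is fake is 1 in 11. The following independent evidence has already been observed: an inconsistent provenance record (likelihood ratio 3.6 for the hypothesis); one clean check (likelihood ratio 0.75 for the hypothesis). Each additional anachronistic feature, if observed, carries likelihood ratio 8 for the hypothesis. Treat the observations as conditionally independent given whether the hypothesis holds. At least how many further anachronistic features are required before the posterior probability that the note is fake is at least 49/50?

Prior odds = (1/11)/(10/11) = 0.1.
Combined Bayes factor of the evidence already in hand = 3.6 × 0.75 = 2.7.
Odds after that evidence = 0.1 × 2.7 = 0.27.
Target odds = 0.98/0.02 = 49.
Need 8ⁿ ≥ 49 ÷ 0.27 = 4900/27.
8² = 64 falls short of 4900/27 but 8³ = 512 reaches it, so n = 3.

3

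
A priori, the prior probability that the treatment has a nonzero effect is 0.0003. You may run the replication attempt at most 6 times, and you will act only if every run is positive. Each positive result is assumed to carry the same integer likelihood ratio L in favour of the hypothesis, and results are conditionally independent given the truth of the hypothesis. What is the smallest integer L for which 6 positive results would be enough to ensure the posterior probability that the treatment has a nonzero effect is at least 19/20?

7

Prior odds = 0.0003/0.9997 = 3/9997.
Target odds = 0.95/0.05 = 19.
Need L⁶ ≥ 19 ÷ (3/9997) = 189943/3.
6⁶ = 46656 < 189943/3 ≤ 117649 = 7⁶, so L = 7.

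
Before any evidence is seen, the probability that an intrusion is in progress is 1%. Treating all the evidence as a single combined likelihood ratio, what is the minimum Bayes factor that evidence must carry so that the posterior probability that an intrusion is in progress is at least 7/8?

693

Prior odds = 0.01/0.99 = 1/99.
Target odds = 0.875/0.125 = 7.
Required Bayes factor = 7 ÷ (1/99) = 693.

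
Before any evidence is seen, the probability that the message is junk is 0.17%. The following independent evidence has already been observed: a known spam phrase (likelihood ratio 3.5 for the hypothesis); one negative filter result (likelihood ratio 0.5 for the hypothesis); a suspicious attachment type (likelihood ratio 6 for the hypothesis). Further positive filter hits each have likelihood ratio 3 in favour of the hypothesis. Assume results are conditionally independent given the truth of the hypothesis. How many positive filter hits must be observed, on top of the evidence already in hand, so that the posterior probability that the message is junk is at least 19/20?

7

Prior odds = 0.0017/0.9983 = 17/9983.
Combined Bayes factor of the evidence already in hand = 3.5 × 0.5 × 6 = 10.5.
Odds after that evidence = (17/9983) × 10.5 = 357/19966.
Target odds = 0.95/0.05 = 19.
Need 3ⁿ ≥ 19 ÷ (357/19966) = 379354/357.
3⁶ = 729 falls short of 379354/357 but 3⁷ = 2187 reaches it, so n = 7.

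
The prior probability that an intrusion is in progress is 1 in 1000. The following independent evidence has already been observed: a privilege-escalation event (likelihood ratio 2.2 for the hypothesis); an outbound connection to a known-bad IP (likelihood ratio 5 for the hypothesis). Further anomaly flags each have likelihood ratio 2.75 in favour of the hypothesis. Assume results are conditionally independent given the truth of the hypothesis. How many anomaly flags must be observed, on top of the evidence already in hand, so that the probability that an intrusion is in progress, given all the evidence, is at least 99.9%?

12

Prior odds = 0.001/0.999 = 1/999.
Combined Bayes factor of the evidence already in hand = 2.2 × 5 = 11.
Odds after that evidence = (1/999) × 11 = 11/999.
Target odds = 0.999/0.001 = 999.
Need 2.75ⁿ ≥ 999 ÷ (11/999) = 998001/11.
2.75¹¹ ≈68023.6 falls short of 998001/11 but 2.75¹² ≈187065 reaches it, so n = 12.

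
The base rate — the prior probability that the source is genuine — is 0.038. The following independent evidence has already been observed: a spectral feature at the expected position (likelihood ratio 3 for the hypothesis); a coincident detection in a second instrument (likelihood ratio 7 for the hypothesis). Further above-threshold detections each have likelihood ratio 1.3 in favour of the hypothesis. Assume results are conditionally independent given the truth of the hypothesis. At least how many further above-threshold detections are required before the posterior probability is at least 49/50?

16

Prior odds = 0.038/0.962 = 19/481.
Combined Bayes factor of the evidence already in hand = 3 × 7 = 21.
Odds after that evidence = (19/481) × 21 = 399/481.
Target odds = 0.98/0.02 = 49.
Need 1.3ⁿ ≥ 49 ÷ (399/481) = 3367/57.
1.3¹⁵ ≈51.1859 falls short of 3367/57 but 1.3¹⁶ ≈66.5417 reaches it, so n = 16.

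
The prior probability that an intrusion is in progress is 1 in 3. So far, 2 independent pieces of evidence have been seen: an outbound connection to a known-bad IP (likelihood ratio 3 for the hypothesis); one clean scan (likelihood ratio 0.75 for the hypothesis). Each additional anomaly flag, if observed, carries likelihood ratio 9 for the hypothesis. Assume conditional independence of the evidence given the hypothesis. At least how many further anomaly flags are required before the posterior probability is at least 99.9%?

Prior odds = (1/3)/(2/3) = 0.5.
Combined Bayes factor of the evidence already in hand = 3 × 0.75 = 2.25.
Odds after that evidence = 0.5 × 2.25 = 1.125.
Target odds = 0.999/0.001 = 999.
Need 9ⁿ ≥ 999 ÷ 1.125 = 888.
9³ = 729 falls short of 888 but 9⁴ = 6561 reaches it, so n = 4.

4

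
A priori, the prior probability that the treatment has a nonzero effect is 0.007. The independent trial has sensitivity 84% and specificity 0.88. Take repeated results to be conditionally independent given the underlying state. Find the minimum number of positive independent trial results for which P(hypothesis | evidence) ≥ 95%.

Prior odds = 0.007/0.993 = 7/993.
False-positive rate = 1 − 0.88 = 0.12; likelihood ratio of a positive = 0.84/0.12 = 7.
Target posterior odds = 0.95/0.05 = 19.
Need (7/993) × 7ⁿ ≥ 19, i.e. 7ⁿ ≥ 18867/7.
7⁴ = 2401 falls short of 18867/7 but 7⁵ = 16807 reaches it, so n = 5.

5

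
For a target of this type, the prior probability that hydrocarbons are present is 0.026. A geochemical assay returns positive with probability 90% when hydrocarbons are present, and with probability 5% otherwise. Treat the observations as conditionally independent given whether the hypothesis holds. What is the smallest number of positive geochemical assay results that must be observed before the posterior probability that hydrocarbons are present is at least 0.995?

4

Prior odds: 0.026 ÷ 0.974 = 13/487.
Likelihood ratio of a positive result = 0.9/0.05 = 18.
Target posterior odds = 0.995/0.005 = 199.
Need (13/487) × 18ⁿ ≥ 199, i.e. 18ⁿ ≥ 96913/13.
18³ = 5832 falls short of 96913/13 but 18⁴ = 104976 reaches it, so n = 4.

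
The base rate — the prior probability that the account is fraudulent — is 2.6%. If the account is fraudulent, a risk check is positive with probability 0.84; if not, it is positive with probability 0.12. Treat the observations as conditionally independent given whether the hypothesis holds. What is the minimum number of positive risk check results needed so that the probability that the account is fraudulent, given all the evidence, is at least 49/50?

Prior odds: 0.026 ÷ 0.974 = 13/487.
Likelihood ratio of a positive = 0.84/0.12 = 7.
Target odds: 0.98 ÷ 0.02 = 49.
Need (13/487) × 7ⁿ ≥ 49, i.e. 7ⁿ ≥ 23863/13.
7³ = 343 falls short of 23863/13 but 7⁴ = 2401 reaches it, so n = 4.

4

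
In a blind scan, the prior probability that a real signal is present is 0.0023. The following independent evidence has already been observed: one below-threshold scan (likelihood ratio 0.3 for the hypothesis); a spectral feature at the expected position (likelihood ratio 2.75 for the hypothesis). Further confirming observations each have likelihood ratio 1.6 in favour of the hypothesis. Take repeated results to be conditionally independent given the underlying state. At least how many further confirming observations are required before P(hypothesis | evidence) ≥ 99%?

Prior odds = 0.0023/0.9977 = 23/9977.
Combined Bayes factor of the evidence already in hand = 0.3 × 2.75 = 0.825.
Odds after that evidence = (23/9977) × 0.825 = 69/36280.
Target odds = 0.99/0.01 = 99.
Need 1.6ⁿ ≥ 99 ÷ (69/36280) = 1197240/23.
1.6²³ ≈49517.6 falls short of 1197240/23 but 1.6²⁴ ≈79228.2 reaches it, so n = 24.

24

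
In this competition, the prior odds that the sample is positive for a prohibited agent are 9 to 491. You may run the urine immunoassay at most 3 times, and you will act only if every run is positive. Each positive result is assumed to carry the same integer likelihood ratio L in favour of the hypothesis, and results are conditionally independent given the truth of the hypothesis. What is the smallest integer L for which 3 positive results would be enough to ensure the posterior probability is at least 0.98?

Prior odds = 9/491.
Target odds = 0.98/0.02 = 49.
Need L³ ≥ 49 ÷ (9/491) = 24059/9.
13³ = 2197 < 24059/9 ≤ 2744 = 14³, so L = 14.

14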